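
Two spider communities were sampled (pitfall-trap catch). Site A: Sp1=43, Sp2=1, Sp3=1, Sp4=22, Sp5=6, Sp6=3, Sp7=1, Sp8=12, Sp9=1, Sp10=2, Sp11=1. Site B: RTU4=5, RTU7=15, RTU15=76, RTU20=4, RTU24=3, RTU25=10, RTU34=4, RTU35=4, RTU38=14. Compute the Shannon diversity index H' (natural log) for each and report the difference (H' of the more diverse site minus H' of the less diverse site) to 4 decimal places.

0.0609

Site A: N=93, proportions 0.46236559, 0.01075269, 0.01075269, 0.23655914, 0.06451613, 0.03225806, 0.01075269, 0.12903226, 0.01075269, 0.02150538, 0.01075269, giving H' = 1.57575964 (working shown to 8 dp, full precision carried).
Site B: N=135, proportions 0.03703704, 0.11111111, 0.56296296, 0.02962963, 0.02222222, 0.07407407, 0.02962963, 0.02962963, 0.1037037, giving H' = 1.51484738.
Difference = |1.57575964 − 1.51484738| = 0.06091226, i.e. 0.0609 to 4 decimal places.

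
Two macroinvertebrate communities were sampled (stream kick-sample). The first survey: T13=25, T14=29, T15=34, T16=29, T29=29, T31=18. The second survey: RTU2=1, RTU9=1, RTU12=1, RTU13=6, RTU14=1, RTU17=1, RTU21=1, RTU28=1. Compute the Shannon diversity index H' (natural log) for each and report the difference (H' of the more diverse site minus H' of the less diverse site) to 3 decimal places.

0.037

The first survey: N=164, proportions 0.15244, 0.17683, 0.20732, 0.17683, 0.17683, 0.10976, giving H' = 1.77456 (working shown to 5 dp, full precision carried).
The second survey: N=13, proportions 0.07692, 0.07692, 0.07692, 0.46154, 0.07692, 0.07692, 0.07692, 0.07692, giving H' = 1.73798.
Difference = |1.77456 − 1.73798| = 0.03658, i.e. 0.037 to 3 decimal places.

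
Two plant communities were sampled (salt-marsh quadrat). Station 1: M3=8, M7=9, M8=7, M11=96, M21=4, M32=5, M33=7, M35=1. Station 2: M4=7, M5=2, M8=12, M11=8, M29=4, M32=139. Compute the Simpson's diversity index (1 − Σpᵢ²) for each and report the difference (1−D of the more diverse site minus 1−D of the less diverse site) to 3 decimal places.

Station 1: N=137, proportions 0.058394, 0.065693, 0.051095, 0.70073, 0.029197, 0.036496, 0.051095, 0.007299, giving 1−D = 0.493793 (working shown to 6 dp, full precision carried).
Station 2: N=172, proportions 0.040698, 0.011628, 0.069767, 0.046512, 0.023256, 0.80814, giving 1−D = 0.337547.
Difference = |0.493793 − 0.337547| = 0.156246, i.e. 0.156 to 3 decimal places.

0.156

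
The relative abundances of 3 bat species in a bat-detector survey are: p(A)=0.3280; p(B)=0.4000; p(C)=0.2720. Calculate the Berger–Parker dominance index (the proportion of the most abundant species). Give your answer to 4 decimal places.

The largest proportion is 0.4, i.e. d = 0.4000 to 4 decimal places.

0.4000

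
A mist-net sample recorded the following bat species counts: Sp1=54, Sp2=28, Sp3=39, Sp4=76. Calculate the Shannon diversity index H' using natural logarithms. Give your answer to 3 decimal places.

1.320

Total N = 54+28+39+76 = 197, so the proportions are 0.27411, 0.14213, 0.19797, 0.38579 (working shown to 5 dp, full precision carried).
Each pᵢ ln pᵢ term: 0.27411×(-1.29422)=-0.35476, 0.14213×(-1.95100)=-0.27730, 0.19797×(-1.61964)=-0.32064, 0.38579×(-0.95247)=-0.36745.
Sum = -1.32015, so H' = 1.320.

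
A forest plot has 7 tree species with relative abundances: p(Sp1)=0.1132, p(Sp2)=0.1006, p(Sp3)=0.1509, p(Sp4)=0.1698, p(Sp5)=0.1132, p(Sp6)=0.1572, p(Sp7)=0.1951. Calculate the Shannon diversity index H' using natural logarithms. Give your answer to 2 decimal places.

Each pᵢ ln pᵢ term (working shown to 4 dp, full precision carried): 0.1132×(-2.1786)=-0.2466, 0.1006×(-2.2966)=-0.2310, 0.1509×(-1.8911)=-0.2854, 0.1698×(-1.7731)=-0.3011, 0.1132×(-2.1786)=-0.2466, 0.1572×(-1.8502)=-0.2909, 0.1951×(-1.6342)=-0.3188.
Sum = -1.9204, so H' = 1.92.

1.92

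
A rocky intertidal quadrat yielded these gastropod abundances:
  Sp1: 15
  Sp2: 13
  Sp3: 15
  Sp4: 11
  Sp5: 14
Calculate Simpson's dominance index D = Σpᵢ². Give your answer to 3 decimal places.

0.202

Total N = 15+13+15+11+14 = 68, so the proportions are 0.22059, 0.19118, 0.22059, 0.16176, 0.20588 (working shown to 5 dp, full precision carried).
D = 0.22059² + 0.19118² + 0.22059² + 0.16176² + 0.20588² = 0.04866 + 0.03655 + 0.04866 + 0.02617 + 0.04239 = 0.20242.
To 3 decimal places, D = 0.202.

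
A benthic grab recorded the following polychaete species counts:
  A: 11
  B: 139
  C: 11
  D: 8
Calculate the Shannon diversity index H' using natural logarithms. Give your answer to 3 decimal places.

Total N = 11+139+11+8 = 169, so the proportions are 0.06509, 0.82249, 0.06509, 0.04734 (working shown to 5 dp, full precision carried).
Each pᵢ ln pᵢ term: 0.06509×(-2.73200)=-0.17782, 0.82249×(-0.19542)=-0.16073, 0.06509×(-2.73200)=-0.17782, 0.04734×(-3.05046)=-0.14440.
Sum = -0.66078, so H' = 0.661.

0.661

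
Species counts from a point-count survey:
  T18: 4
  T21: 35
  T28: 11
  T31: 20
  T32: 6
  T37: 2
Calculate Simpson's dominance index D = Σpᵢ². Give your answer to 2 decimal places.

0.30

Total N = 4+35+11+20+6+2 = 78, so the proportions are 0.0513, 0.4487, 0.141, 0.2564, 0.0769, 0.0256 (working shown to 4 dp, full precision carried).
D = 0.0513² + 0.4487² + 0.141² + 0.2564² + 0.0769² + 0.0256² = 0.0026 + 0.2013 + 0.0199 + 0.0657 + 0.0059 + 0.0007 = 0.2962.
To 2 decimal places, D = 0.30.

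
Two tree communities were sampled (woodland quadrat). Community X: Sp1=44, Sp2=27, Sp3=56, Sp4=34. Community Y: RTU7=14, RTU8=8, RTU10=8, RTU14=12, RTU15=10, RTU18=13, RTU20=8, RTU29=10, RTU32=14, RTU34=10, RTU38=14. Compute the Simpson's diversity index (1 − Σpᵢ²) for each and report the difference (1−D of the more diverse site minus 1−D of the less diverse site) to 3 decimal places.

Community X: N=161, proportions 0.27329, 0.1677, 0.34783, 0.21118, giving 1−D = 0.73161 (working shown to 5 dp, full precision carried).
Community Y: N=121, proportions 0.1157, 0.06612, 0.06612, 0.09917, 0.08264, 0.10744, 0.06612, 0.08264, 0.1157, 0.08264, 0.1157, giving 1−D = 0.90486.
Difference = |0.73161 − 0.90486| = 0.17325, i.e. 0.173 to 3 decimal places.

0.173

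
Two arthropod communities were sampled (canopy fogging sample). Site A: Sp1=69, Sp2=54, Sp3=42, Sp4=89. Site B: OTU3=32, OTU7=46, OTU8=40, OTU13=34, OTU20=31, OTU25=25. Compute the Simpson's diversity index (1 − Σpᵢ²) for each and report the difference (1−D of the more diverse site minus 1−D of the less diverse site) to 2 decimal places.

0.10

Site A: N=254, proportions 0.2717, 0.2126, 0.1654, 0.3504, giving 1−D = 0.7309 (working shown to 4 dp, full precision carried).
Site B: N=208, proportions 0.1538, 0.2212, 0.1923, 0.1635, 0.149, 0.1202, giving 1−D = 0.8271.
Difference = |0.7309 − 0.8271| = 0.0962, i.e. 0.10 to 2 decimal places.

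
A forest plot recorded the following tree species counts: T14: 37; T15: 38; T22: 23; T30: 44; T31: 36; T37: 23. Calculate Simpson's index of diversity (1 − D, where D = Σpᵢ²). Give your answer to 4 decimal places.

Total N = 37+38+23+44+36+23 = 201, so the proportions are 0.18408, 0.189055, 0.114428, 0.218905, 0.179104, 0.114428 (working shown to 6 dp, full precision carried).
D = 0.18408² + 0.189055² + 0.114428² + 0.218905² + 0.179104² + 0.114428² = 0.033885 + 0.035742 + 0.013094 + 0.047920 + 0.032078 + 0.013094 = 0.175812.
So 1 − D = 0.824188, i.e. 0.8242 to 4 decimal places.

0.8242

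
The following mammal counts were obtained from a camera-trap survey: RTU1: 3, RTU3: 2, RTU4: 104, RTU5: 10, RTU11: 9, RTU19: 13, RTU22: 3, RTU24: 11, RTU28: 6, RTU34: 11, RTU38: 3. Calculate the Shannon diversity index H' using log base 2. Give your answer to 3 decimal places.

2.225

Total N = 3+2+104+10+9+13+3+11+6+11+3 = 175, so the proportions are 0.01714, 0.01143, 0.59429, 0.05714, 0.05143, 0.07429, 0.01714, 0.06286, 0.03429, 0.06286, 0.01714 (working shown to 5 dp, full precision carried).
Each pᵢ log₂ pᵢ term: 0.01714×(-5.86625)=-0.10056, 0.01143×(-6.45121)=-0.07373, 0.59429×(-0.75077)=-0.44617, 0.05714×(-4.12928)=-0.23596, 0.05143×(-4.28129)=-0.22018, 0.07429×(-3.75077)=-0.27863, 0.01714×(-5.86625)=-0.10056, 0.06286×(-3.99178)=-0.25091, 0.03429×(-4.86625)=-0.16684, 0.06286×(-3.99178)=-0.25091, 0.01714×(-5.86625)=-0.10056.
Sum = -2.22503, so H' = 2.225.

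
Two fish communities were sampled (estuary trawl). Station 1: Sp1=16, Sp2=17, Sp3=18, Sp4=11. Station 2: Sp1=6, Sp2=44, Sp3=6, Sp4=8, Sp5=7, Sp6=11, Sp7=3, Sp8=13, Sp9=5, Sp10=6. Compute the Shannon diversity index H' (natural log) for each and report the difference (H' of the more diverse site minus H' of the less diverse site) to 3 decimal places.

Station 1: N=62, proportions 0.25806, 0.27419, 0.29032, 0.17742, giving H' = 1.37021 (working shown to 5 dp, full precision carried).
Station 2: N=109, proportions 0.05505, 0.40367, 0.05505, 0.07339, 0.06422, 0.10092, 0.02752, 0.11927, 0.04587, 0.05505, giving H' = 1.93835.
Difference = |1.37021 − 1.93835| = 0.56814, i.e. 0.568 to 3 decimal places.

0.568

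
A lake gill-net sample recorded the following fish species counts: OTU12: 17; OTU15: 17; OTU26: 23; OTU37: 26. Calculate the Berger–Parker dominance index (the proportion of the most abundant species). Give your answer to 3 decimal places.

0.313

Total N = 17+17+23+26 = 83, so the proportions are 0.20482, 0.20482, 0.27711, 0.31325 (working shown to 5 dp, full precision carried).
The largest proportion is 0.31325, i.e. d = 0.313 to 3 decimal places.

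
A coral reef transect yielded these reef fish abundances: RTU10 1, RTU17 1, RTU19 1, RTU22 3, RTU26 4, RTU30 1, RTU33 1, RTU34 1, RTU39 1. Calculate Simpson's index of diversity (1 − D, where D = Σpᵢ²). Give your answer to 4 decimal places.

0.8367

Total N = 1+1+1+3+4+1+1+1+1 = 14, so the proportions are 0.071429, 0.071429, 0.071429, 0.214286, 0.285714, 0.071429, 0.071429, 0.071429, 0.071429 (working shown to 6 dp, full precision carried).
D = 0.071429² + 0.071429² + 0.071429² + 0.214286² + 0.285714² + 0.071429² + 0.071429² + 0.071429² + 0.071429² = 0.005102 + 0.005102 + 0.005102 + 0.045918 + 0.081633 + 0.005102 + 0.005102 + 0.005102 + 0.005102 = 0.163265.
So 1 − D = 0.836735, i.e. 0.8367 to 4 decimal places.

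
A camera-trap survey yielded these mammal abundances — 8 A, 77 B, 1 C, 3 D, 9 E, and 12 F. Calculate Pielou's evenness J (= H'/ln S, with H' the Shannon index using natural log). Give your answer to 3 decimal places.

Total N = 8+77+1+3+9+12 = 110, so the proportions are 0.07273, 0.7, 0.00909, 0.02727, 0.08182, 0.10909 (working shown to 5 dp, full precision carried).
H' = −Σ pᵢ ln pᵢ = −((-0.19062) + (-0.24967) + (-0.04273) + (-0.09823) + (-0.20481) + (-0.24170)) = 1.02777.
With S = 6 species, ln S = 1.79176, so J = 1.02777/1.79176 = 0.57361, i.e. 0.574 to 3 decimal places.

0.574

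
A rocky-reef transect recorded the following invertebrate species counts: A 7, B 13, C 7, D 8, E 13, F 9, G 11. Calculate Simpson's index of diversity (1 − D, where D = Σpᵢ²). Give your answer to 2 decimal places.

Total N = 7+13+7+8+13+9+11 = 68, so the proportions are 0.1029, 0.1912, 0.1029, 0.1176, 0.1912, 0.1324, 0.1618 (working shown to 4 dp, full precision carried).
D = 0.1029² + 0.1912² + 0.1029² + 0.1176² + 0.1912² + 0.1324² + 0.1618² = 0.0106 + 0.0365 + 0.0106 + 0.0138 + 0.0365 + 0.0175 + 0.0262 = 0.1518.
So 1 − D = 0.8482, i.e. 0.85 to 2 decimal places.

0.85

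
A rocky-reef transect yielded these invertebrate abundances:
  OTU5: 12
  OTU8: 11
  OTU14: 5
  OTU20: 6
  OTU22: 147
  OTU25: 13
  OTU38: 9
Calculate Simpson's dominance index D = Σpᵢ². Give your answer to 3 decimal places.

0.538

Total N = 12+11+5+6+147+13+9 = 203, so the proportions are 0.05911, 0.05419, 0.02463, 0.02956, 0.72414, 0.06404, 0.04433 (working shown to 5 dp, full precision carried).
D = 0.05911² + 0.05419² + 0.02463² + 0.02956² + 0.72414² + 0.06404² + 0.04433² = 0.00349 + 0.00294 + 0.00061 + 0.00087 + 0.52438 + 0.00410 + 0.00197 = 0.53835.
To 3 decimal places, D = 0.538.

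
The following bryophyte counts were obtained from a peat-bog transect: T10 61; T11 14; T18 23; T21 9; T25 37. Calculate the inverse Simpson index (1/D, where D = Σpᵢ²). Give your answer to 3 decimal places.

Total N = 61+14+23+9+37 = 144, so the proportions are 0.4236111, 0.0972222, 0.1597222, 0.0625, 0.2569444 (working shown to 7 dp, full precision carried).
D = 0.4236111² + 0.0972222² + 0.1597222² + 0.0625² + 0.2569444² = 0.1794464 + 0.0094522 + 0.0255112 + 0.0039062 + 0.0660204 = 0.2843364.
So 1/D = 3.51696, i.e. 3.517 to 3 decimal places.

3.517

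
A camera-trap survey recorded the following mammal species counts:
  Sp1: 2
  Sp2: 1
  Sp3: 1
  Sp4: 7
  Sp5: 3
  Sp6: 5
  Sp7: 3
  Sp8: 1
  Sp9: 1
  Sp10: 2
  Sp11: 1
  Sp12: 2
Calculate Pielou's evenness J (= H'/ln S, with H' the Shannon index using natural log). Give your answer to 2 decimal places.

Total N = 2+1+1+7+3+5+3+1+1+2+1+2 = 29, so the proportions are 0.069, 0.0345, 0.0345, 0.2414, 0.1034, 0.1724, 0.1034, 0.0345, 0.0345, 0.069, 0.0345, 0.069 (working shown to 4 dp, full precision carried).
H' = −Σ pᵢ ln pᵢ = −((-0.1844) + (-0.1161) + (-0.1161) + (-0.3431) + (-0.2347) + (-0.3031) + (-0.2347) + (-0.1161) + (-0.1161) + (-0.1844) + (-0.1161) + (-0.1844)) = 2.2494.
With S = 12 species, ln S = 2.4849, so J = 2.2494/2.4849 = 0.9052, i.e. 0.91 to 2 decimal places.

0.91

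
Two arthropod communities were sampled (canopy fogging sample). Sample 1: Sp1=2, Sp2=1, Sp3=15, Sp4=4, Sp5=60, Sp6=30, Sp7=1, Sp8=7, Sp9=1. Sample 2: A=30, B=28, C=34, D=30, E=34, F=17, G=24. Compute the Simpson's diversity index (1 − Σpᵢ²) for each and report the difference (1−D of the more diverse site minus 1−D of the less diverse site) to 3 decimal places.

Sample 1: N=121, proportions 0.01653, 0.00826, 0.12397, 0.03306, 0.49587, 0.24793, 0.00826, 0.05785, 0.00826, giving 1−D = 0.67236 (working shown to 5 dp, full precision carried).
Sample 2: N=197, proportions 0.15228, 0.14213, 0.17259, 0.15228, 0.17259, 0.08629, 0.12183, giving 1−D = 0.85156.
Difference = |0.67236 − 0.85156| = 0.17920, i.e. 0.179 to 3 decimal places.

0.179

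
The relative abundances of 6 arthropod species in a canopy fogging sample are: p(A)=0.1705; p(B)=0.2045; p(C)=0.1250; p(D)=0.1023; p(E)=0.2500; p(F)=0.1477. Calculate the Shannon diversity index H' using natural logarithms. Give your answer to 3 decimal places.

Each pᵢ ln pᵢ term (working shown to 5 dp, full precision carried): 0.1705×(-1.76902)=-0.30162, 0.2045×(-1.58719)=-0.32458, 0.125×(-2.07944)=-0.25993, 0.1023×(-2.27985)=-0.23323, 0.25×(-1.38629)=-0.34657, 0.1477×(-1.91257)=-0.28249.
Sum = -1.74842, so H' = 1.748.

1.748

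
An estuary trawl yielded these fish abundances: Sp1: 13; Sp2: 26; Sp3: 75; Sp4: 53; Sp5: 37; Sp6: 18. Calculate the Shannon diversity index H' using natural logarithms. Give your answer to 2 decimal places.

1.63

Total N = 13+26+75+53+37+18 = 222, so the proportions are 0.0586, 0.1171, 0.3378, 0.2387, 0.1667, 0.0811 (working shown to 4 dp, full precision carried).
Each pᵢ ln pᵢ term: 0.0586×(-2.8377)=-0.1662, 0.1171×(-2.1446)=-0.2512, 0.3378×(-1.0852)=-0.3666, 0.2387×(-1.4324)=-0.3420, 0.1667×(-1.7918)=-0.2986, 0.0811×(-2.5123)=-0.2037.
Sum = -1.6283, so H' = 1.63.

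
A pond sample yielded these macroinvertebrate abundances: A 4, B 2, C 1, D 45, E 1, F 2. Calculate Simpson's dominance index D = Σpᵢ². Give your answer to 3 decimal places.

0.678

Total N = 4+2+1+45+1+2 = 55, so the proportions are 0.07273, 0.03636, 0.01818, 0.81818, 0.01818, 0.03636 (working shown to 5 dp, full precision carried).
D = 0.07273² + 0.03636² + 0.01818² + 0.81818² + 0.01818² + 0.03636² = 0.00529 + 0.00132 + 0.00033 + 0.66942 + 0.00033 + 0.00132 = 0.67802.
To 3 decimal places, D = 0.678.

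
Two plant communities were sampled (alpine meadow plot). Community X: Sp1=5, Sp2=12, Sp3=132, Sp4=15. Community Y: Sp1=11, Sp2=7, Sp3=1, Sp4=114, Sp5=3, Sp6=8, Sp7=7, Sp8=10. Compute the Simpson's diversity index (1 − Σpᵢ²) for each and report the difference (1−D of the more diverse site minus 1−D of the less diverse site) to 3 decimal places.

0.146

Community X: N=164, proportions 0.03049, 0.07317, 0.80488, 0.09146, giving 1−D = 0.33752 (working shown to 5 dp, full precision carried).
Community Y: N=161, proportions 0.06832, 0.04348, 0.00621, 0.70807, 0.01863, 0.04969, 0.04348, 0.06211, giving 1−D = 0.48347.
Difference = |0.33752 − 0.48347| = 0.14595, i.e. 0.146 to 3 decimal places.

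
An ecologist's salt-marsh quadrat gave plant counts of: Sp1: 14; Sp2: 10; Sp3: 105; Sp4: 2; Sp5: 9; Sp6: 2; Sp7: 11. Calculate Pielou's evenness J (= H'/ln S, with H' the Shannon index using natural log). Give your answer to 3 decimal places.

0.578

Total N = 14+10+105+2+9+2+11 = 153, so the proportions are 0.0915, 0.06536, 0.68627, 0.01307, 0.05882, 0.01307, 0.0719 (working shown to 5 dp, full precision carried).
H' = −Σ pᵢ ln pᵢ = −((-0.21882) + (-0.17829) + (-0.25837) + (-0.05670) + (-0.16666) + (-0.05670) + (-0.18927)) = 1.12480.
With S = 7 species, ln S = 1.94591, so J = 1.12480/1.94591 = 0.57803, i.e. 0.578 to 3 decimal places.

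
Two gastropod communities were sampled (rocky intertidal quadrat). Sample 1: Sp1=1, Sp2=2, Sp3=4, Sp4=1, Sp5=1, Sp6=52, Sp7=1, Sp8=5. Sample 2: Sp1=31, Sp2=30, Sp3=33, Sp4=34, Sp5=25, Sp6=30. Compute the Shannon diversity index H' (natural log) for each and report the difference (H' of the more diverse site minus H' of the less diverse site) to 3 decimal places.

0.873

Sample 1: N=67, proportions 0.01493, 0.02985, 0.0597, 0.01493, 0.01493, 0.77612, 0.01493, 0.07463, giving H' = 0.91449 (working shown to 5 dp, full precision carried).
Sample 2: N=183, proportions 0.1694, 0.16393, 0.18033, 0.18579, 0.13661, 0.16393, giving H' = 1.78720.
Difference = |0.91449 − 1.78720| = 0.87271, i.e. 0.873 to 3 decimal places.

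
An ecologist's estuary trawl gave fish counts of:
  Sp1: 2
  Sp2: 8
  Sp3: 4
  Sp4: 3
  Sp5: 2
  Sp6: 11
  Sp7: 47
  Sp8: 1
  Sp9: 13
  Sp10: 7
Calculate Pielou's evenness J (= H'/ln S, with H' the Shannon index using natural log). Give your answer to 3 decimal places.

0.739

Total N = 2+8+4+3+2+11+47+1+13+7 = 98, so the proportions are 0.02041, 0.08163, 0.04082, 0.03061, 0.02041, 0.11224, 0.47959, 0.0102, 0.13265, 0.07143 (working shown to 5 dp, full precision carried).
H' = −Σ pᵢ ln pᵢ = −((-0.07942) + (-0.20453) + (-0.13056) + (-0.10673) + (-0.07942) + (-0.24549) + (-0.35241) + (-0.04679) + (-0.26796) + (-0.18850)) = 1.70182.
With S = 10 species, ln S = 2.30259, so J = 1.70182/2.30259 = 0.73909, i.e. 0.739 to 3 decimal places.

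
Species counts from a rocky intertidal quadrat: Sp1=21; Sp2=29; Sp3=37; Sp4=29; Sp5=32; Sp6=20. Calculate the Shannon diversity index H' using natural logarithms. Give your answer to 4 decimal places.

1.7688

Total N = 21+29+37+29+32+20 = 168, so the proportions are 0.125, 0.172619, 0.220238, 0.172619, 0.190476, 0.119048 (working shown to 6 dp, full precision carried).
Each pᵢ ln pᵢ term: 0.125×(-2.079442)=-0.259930, 0.172619×(-1.756668)=-0.303234, 0.220238×(-1.513046)=-0.333230, 0.172619×(-1.756668)=-0.303234, 0.190476×(-1.658228)=-0.315853, 0.119048×(-2.128232)=-0.253361.
Sum = -1.768843, so H' = 1.7688.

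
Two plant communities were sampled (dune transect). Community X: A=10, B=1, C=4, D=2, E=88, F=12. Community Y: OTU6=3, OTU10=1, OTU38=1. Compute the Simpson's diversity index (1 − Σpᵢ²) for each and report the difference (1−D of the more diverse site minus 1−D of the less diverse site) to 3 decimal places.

0.145

Community X: N=117, proportions 0.08547, 0.00855, 0.03419, 0.01709, 0.75214, 0.10256, giving 1−D = 0.41493 (working shown to 5 dp, full precision carried).
Community Y: N=5, proportions 0.6, 0.2, 0.2, giving 1−D = 0.56000.
Difference = |0.41493 − 0.56000| = 0.14507, i.e. 0.145 to 3 decimal places.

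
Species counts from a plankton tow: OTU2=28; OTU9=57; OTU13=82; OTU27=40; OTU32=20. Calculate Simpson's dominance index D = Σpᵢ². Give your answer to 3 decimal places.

0.248

Total N = 28+57+82+40+20 = 227, so the proportions are 0.12335, 0.2511, 0.36123, 0.17621, 0.08811 (working shown to 5 dp, full precision carried).
D = 0.12335² + 0.2511² + 0.36123² + 0.17621² + 0.08811² = 0.01521 + 0.06305 + 0.13049 + 0.03105 + 0.00776 = 0.24757.
To 3 decimal places, D = 0.248.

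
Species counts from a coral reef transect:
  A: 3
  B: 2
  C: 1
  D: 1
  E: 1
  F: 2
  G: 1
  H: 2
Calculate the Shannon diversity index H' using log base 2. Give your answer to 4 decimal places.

Total N = 3+2+1+1+1+2+1+2 = 13, so the proportions are 0.230769, 0.153846, 0.076923, 0.076923, 0.076923, 0.153846, 0.076923, 0.153846 (working shown to 6 dp, full precision carried).
Each pᵢ log₂ pᵢ term: 0.230769×(-2.115477)=-0.488187, 0.153846×(-2.700440)=-0.415452, 0.076923×(-3.700440)=-0.284649, 0.076923×(-3.700440)=-0.284649, 0.076923×(-3.700440)=-0.284649, 0.153846×(-2.700440)=-0.415452, 0.076923×(-3.700440)=-0.284649, 0.153846×(-2.700440)=-0.415452.
Sum = -2.873141, so H' = 2.8731.

2.8731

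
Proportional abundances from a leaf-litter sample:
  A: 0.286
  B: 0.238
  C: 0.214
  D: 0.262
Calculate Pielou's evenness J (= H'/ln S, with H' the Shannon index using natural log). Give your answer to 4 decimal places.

0.9958

H' = −Σ pᵢ ln pᵢ = −((-0.358004) + (-0.341645) + (-0.329941) + (-0.350926)) = 1.380516 (working shown to 6 dp, full precision carried).
With S = 4 species, ln S = 1.386294, so J = 1.380516/1.386294 = 0.995832, i.e. 0.9958 to 4 decimal places.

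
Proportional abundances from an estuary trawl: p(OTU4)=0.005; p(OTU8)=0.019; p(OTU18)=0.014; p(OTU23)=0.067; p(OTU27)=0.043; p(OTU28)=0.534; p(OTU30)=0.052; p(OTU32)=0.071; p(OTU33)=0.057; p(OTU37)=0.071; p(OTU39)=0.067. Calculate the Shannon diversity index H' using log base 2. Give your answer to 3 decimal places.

Each pᵢ log₂ pᵢ term (working shown to 5 dp, full precision carried): 0.005×(-7.64386)=-0.03822, 0.019×(-5.71786)=-0.10864, 0.014×(-6.15843)=-0.08622, 0.067×(-3.89970)=-0.26128, 0.043×(-4.53952)=-0.19520, 0.534×(-0.90509)=-0.48332, 0.052×(-4.26534)=-0.22180, 0.071×(-3.81604)=-0.27094, 0.057×(-4.13289)=-0.23557, 0.071×(-3.81604)=-0.27094, 0.067×(-3.89970)=-0.26128.
Sum = -2.43340, so H' = 2.433.

2.433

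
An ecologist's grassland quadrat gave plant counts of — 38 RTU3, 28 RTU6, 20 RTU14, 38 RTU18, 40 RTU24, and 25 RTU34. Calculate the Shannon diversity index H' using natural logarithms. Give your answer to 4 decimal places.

1.7619

Total N = 38+28+20+38+40+25 = 189, so the proportions are 0.201058, 0.148148, 0.10582, 0.201058, 0.21164, 0.132275 (working shown to 6 dp, full precision carried).
Each pᵢ ln pᵢ term: 0.201058×(-1.604161)=-0.322530, 0.148148×(-1.909543)=-0.282895, 0.10582×(-2.246015)=-0.237674, 0.201058×(-1.604161)=-0.322530, 0.21164×(-1.552868)=-0.328649, 0.132275×(-2.022871)=-0.267576.
Sum = -1.761853, so H' = 1.7619.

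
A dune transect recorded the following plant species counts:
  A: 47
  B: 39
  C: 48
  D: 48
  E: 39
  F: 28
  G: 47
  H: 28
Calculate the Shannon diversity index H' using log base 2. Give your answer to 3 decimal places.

Total N = 47+39+48+48+39+28+47+28 = 324, so the proportions are 0.14506, 0.12037, 0.14815, 0.14815, 0.12037, 0.08642, 0.14506, 0.08642 (working shown to 5 dp, full precision carried).
Each pᵢ log₂ pᵢ term: 0.14506×(-2.78526)=-0.40403, 0.12037×(-3.05445)=-0.36767, 0.14815×(-2.75489)=-0.40813, 0.14815×(-2.75489)=-0.40813, 0.12037×(-3.05445)=-0.36767, 0.08642×(-3.53250)=-0.30528, 0.14506×(-2.78526)=-0.40403, 0.08642×(-3.53250)=-0.30528.
Sum = -2.97022, so H' = 2.970.

2.970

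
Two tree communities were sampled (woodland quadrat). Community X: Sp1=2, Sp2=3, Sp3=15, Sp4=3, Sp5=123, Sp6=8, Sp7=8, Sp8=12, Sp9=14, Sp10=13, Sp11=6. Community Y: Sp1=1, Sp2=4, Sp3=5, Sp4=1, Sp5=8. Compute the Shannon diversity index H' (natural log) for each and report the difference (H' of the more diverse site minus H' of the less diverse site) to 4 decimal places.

Community X: N=207, proportions 0.009662, 0.014493, 0.072464, 0.014493, 0.594203, 0.038647, 0.038647, 0.057971, 0.067633, 0.062802, 0.028986, giving H' = 1.542240 (working shown to 6 dp, full precision carried).
Community Y: N=19, proportions 0.052632, 0.210526, 0.263158, 0.052632, 0.421053, giving H' = 1.353497.
Difference = |1.542240 − 1.353497| = 0.188743, i.e. 0.1887 to 4 decimal places.

0.1887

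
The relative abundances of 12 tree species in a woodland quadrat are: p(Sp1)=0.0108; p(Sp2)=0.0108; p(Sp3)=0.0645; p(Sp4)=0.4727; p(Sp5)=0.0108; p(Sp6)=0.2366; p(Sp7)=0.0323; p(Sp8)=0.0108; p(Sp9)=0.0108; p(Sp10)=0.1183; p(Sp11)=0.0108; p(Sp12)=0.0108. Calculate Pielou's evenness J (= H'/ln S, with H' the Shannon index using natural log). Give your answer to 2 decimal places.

H' = −Σ pᵢ ln pᵢ = −((-0.0489) + (-0.0489) + (-0.1768) + (-0.3542) + (-0.0489) + (-0.3410) + (-0.1109) + (-0.0489) + (-0.0489) + (-0.2525) + (-0.0489) + (-0.0489)) = 1.5777 (working shown to 4 dp, full precision carried).
With S = 12 species, ln S = 2.4849, so J = 1.5777/2.4849 = 0.6349, i.e. 0.63 to 2 decimal places.

0.63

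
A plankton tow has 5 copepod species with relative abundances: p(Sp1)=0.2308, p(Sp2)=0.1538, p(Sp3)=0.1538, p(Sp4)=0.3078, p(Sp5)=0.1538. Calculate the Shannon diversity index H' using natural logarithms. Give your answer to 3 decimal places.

Each pᵢ ln pᵢ term (working shown to 5 dp, full precision carried): 0.2308×(-1.46620)=-0.33840, 0.1538×(-1.87210)=-0.28793, 0.1538×(-1.87210)=-0.28793, 0.3078×(-1.17831)=-0.36268, 0.1538×(-1.87210)=-0.28793.
Sum = -1.56487, so H' = 1.565.

1.565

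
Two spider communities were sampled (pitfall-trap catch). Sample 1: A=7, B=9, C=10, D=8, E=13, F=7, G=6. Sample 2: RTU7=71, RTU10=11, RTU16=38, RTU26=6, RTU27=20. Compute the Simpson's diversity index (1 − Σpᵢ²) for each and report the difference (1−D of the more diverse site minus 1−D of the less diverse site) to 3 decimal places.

Sample 1: N=60, proportions 0.11667, 0.15, 0.16667, 0.13333, 0.21667, 0.11667, 0.1, giving 1−D = 0.84778 (working shown to 5 dp, full precision carried).
Sample 2: N=146, proportions 0.4863, 0.07534, 0.26027, 0.0411, 0.13699, giving 1−D = 0.66964.
Difference = |0.84778 − 0.66964| = 0.17814, i.e. 0.178 to 3 decimal places.

0.178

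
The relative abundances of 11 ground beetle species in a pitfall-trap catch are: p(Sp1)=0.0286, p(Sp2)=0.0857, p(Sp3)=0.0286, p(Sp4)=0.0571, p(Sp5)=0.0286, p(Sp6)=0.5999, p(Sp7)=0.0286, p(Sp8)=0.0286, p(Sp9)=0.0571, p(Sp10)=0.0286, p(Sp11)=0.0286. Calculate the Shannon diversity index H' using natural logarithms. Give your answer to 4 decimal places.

Each pᵢ ln pᵢ term (working shown to 6 dp, full precision carried): 0.0286×(-3.554349)=-0.101654, 0.0857×(-2.456902)=-0.210557, 0.0286×(-3.554349)=-0.101654, 0.0571×(-2.862951)=-0.163475, 0.0286×(-3.554349)=-0.101654, 0.5999×(-0.510992)=-0.306544, 0.0286×(-3.554349)=-0.101654, 0.0286×(-3.554349)=-0.101654, 0.0571×(-2.862951)=-0.163475, 0.0286×(-3.554349)=-0.101654, 0.0286×(-3.554349)=-0.101654.
Sum = -1.555630, so H' = 1.5556.

1.5556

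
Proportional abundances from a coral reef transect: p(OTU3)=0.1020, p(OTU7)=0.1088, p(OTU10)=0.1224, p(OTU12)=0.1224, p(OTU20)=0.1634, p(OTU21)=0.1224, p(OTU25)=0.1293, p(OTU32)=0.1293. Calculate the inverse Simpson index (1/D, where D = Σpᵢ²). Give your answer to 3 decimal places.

D = 0.102² + 0.1088² + 0.1224² + 0.1224² + 0.1634² + 0.1224² + 0.1293² + 0.1293² = 0.0104040 + 0.0118374 + 0.0149818 + 0.0149818 + 0.0266996 + 0.0149818 + 0.0167185 + 0.0167185 = 0.1273233 (working shown to 7 dp, full precision carried).
So 1/D = 7.85402, i.e. 7.854 to 3 decimal places.

7.854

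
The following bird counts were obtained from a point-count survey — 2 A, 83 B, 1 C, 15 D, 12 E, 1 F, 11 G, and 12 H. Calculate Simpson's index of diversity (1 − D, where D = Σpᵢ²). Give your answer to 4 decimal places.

0.5989

Total N = 2+83+1+15+12+1+11+12 = 137, so the proportions are 0.014599, 0.605839, 0.007299, 0.109489, 0.087591, 0.007299, 0.080292, 0.087591 (working shown to 6 dp, full precision carried).
D = 0.014599² + 0.605839² + 0.007299² + 0.109489² + 0.087591² + 0.007299² + 0.080292² + 0.087591² = 0.000213 + 0.367041 + 0.000053 + 0.011988 + 0.007672 + 0.000053 + 0.006447 + 0.007672 = 0.401140.
So 1 − D = 0.598860, i.e. 0.5989 to 4 decimal places.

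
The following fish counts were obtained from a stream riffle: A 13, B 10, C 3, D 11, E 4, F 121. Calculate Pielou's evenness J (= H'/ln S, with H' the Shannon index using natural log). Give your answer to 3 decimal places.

0.525

Total N = 13+10+3+11+4+121 = 162, so the proportions are 0.08025, 0.06173, 0.01852, 0.0679, 0.02469, 0.74691 (working shown to 5 dp, full precision carried).
H' = −Σ pᵢ ln pᵢ = −((-0.20243) + (-0.17191) + (-0.07387) + (-0.18263) + (-0.09139) + (-0.21795)) = 0.94020.
With S = 6 species, ln S = 1.79176, so J = 0.94020/1.79176 = 0.52473, i.e. 0.525 to 3 decimal places.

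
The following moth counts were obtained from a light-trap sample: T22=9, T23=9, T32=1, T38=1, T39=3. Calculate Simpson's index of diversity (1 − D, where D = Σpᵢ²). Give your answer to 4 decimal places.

Total N = 9+9+1+1+3 = 23, so the proportions are 0.391304, 0.391304, 0.043478, 0.043478, 0.130435 (working shown to 6 dp, full precision carried).
D = 0.391304² + 0.391304² + 0.043478² + 0.043478² + 0.130435² = 0.153119 + 0.153119 + 0.001890 + 0.001890 + 0.017013 = 0.327032.
So 1 − D = 0.672968, i.e. 0.6730 to 4 decimal places.

0.6730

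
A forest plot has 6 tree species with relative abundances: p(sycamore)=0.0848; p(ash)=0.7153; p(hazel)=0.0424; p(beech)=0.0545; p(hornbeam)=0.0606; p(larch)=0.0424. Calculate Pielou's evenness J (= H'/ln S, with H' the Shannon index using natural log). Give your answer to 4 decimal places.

0.5834

H' = −Σ pᵢ ln pᵢ = −((-0.209241) + (-0.239664) + (-0.134010) + (-0.158571) + (-0.169890) + (-0.134010)) = 1.045384 (working shown to 6 dp, full precision carried).
With S = 6 species, ln S = 1.791759, so J = 1.045384/1.791759 = 0.583440, i.e. 0.5834 to 4 decimal places.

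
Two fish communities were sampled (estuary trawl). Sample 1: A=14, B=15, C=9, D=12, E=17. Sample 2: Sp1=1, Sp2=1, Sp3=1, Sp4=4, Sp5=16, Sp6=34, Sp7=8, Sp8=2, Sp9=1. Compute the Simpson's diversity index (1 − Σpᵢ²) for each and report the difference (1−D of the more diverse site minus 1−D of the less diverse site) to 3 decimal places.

0.116

Sample 1: N=67, proportions 0.20895522, 0.2238806, 0.13432836, 0.17910448, 0.25373134, giving 1−D = 0.79171308 (working shown to 8 dp, full precision carried).
Sample 2: N=68, proportions 0.01470588, 0.01470588, 0.01470588, 0.05882353, 0.23529412, 0.5, 0.11764706, 0.02941176, 0.01470588, giving 1−D = 0.67560554.
Difference = |0.79171308 − 0.67560554| = 0.11610754, i.e. 0.116 to 3 decimal places.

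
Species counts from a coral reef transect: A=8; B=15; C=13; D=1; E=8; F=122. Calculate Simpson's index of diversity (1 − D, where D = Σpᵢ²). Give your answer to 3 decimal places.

0.448

Total N = 8+15+13+1+8+122 = 167, so the proportions are 0.0479, 0.08982, 0.07784, 0.00599, 0.0479, 0.73054 (working shown to 5 dp, full precision carried).
D = 0.0479² + 0.08982² + 0.07784² + 0.00599² + 0.0479² + 0.73054² = 0.00229 + 0.00807 + 0.00606 + 0.00004 + 0.00229 + 0.53369 = 0.55244.
So 1 − D = 0.44756, i.e. 0.448 to 3 decimal places.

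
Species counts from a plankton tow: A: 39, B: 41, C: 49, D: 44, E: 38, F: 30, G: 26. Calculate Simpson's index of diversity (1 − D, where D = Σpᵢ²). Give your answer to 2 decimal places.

0.85

Total N = 39+41+49+44+38+30+26 = 267, so the proportions are 0.1461, 0.1536, 0.1835, 0.1648, 0.1423, 0.1124, 0.0974 (working shown to 4 dp, full precision carried).
D = 0.1461² + 0.1536² + 0.1835² + 0.1648² + 0.1423² + 0.1124² + 0.0974² = 0.0213 + 0.0236 + 0.0337 + 0.0272 + 0.0203 + 0.0126 + 0.0095 = 0.1481.
So 1 − D = 0.8519, i.e. 0.85 to 2 decimal places.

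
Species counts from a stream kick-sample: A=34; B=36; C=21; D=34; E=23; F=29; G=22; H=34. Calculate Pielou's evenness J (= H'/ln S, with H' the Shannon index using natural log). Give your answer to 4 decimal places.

Total N = 34+36+21+34+23+29+22+34 = 233, so the proportions are 0.145923, 0.154506, 0.090129, 0.145923, 0.098712, 0.124464, 0.094421, 0.145923 (working shown to 6 dp, full precision carried).
H' = −Σ pᵢ ln pᵢ = −((-0.280854) + (-0.288544) + (-0.216896) + (-0.280854) + (-0.228573) + (-0.259350) + (-0.222832) + (-0.280854)) = 2.058758.
With S = 8 species, ln S = 2.079442, so J = 2.058758/2.079442 = 0.990053, i.e. 0.9901 to 4 decimal places.

0.9901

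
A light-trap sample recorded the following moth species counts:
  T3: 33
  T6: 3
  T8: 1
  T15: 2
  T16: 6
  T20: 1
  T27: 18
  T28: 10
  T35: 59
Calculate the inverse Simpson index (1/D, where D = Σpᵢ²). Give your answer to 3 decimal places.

3.506

Total N = 33+3+1+2+6+1+18+10+59 = 133, so the proportions are 0.2481203, 0.0225564, 0.0075188, 0.0150376, 0.0451128, 0.0075188, 0.1353383, 0.075188, 0.443609 (working shown to 7 dp, full precision carried).
D = 0.2481203² + 0.0225564² + 0.0075188² + 0.0150376² + 0.0451128² + 0.0075188² + 0.1353383² + 0.075188² + 0.443609² = 0.0615637 + 0.0005088 + 0.0000565 + 0.0002261 + 0.0020352 + 0.0000565 + 0.0183165 + 0.0056532 + 0.1967890 = 0.2852055.
So 1/D = 3.50624, i.e. 3.506 to 3 decimal places.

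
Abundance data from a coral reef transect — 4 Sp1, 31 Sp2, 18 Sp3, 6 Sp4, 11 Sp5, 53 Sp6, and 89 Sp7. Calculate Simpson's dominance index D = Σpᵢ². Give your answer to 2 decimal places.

0.27

Total N = 4+31+18+6+11+53+89 = 212, so the proportions are 0.0189, 0.1462, 0.0849, 0.0283, 0.0519, 0.25, 0.4198 (working shown to 4 dp, full precision carried).
D = 0.0189² + 0.1462² + 0.0849² + 0.0283² + 0.0519² + 0.25² + 0.4198² = 0.0004 + 0.0214 + 0.0072 + 0.0008 + 0.0027 + 0.0625 + 0.1762 = 0.2712.
To 2 decimal places, D = 0.27.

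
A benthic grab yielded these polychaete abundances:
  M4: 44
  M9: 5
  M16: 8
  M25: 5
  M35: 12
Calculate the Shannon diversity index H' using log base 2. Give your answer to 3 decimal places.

Total N = 44+5+8+5+12 = 74, so the proportions are 0.59459, 0.06757, 0.10811, 0.06757, 0.16216 (working shown to 5 dp, full precision carried).
Each pᵢ log₂ pᵢ term: 0.59459×(-0.75002)=-0.44596, 0.06757×(-3.88753)=-0.26267, 0.10811×(-3.20945)=-0.34697, 0.06757×(-3.88753)=-0.26267, 0.16216×(-2.62449)=-0.42559.
Sum = -1.74386, so H' = 1.744.

1.744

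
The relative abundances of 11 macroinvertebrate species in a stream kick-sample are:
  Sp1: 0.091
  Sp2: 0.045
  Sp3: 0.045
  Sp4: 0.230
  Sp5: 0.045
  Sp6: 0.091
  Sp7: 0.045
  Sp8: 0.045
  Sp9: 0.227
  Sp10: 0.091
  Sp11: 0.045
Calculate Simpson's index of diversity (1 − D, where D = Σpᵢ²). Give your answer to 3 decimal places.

0.859

D = 0.091² + 0.045² + 0.045² + 0.23² + 0.045² + 0.091² + 0.045² + 0.045² + 0.227² + 0.091² + 0.045² = 0.00828 + 0.00202 + 0.00202 + 0.05290 + 0.00202 + 0.00828 + 0.00202 + 0.00202 + 0.05153 + 0.00828 + 0.00202 = 0.14142 (working shown to 5 dp, full precision carried).
So 1 − D = 0.85858, i.e. 0.859 to 3 decimal places.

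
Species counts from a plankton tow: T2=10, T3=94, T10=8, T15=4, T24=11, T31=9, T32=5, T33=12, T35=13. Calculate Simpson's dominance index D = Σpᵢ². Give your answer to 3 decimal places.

Total N = 10+94+8+4+11+9+5+12+13 = 166, so the proportions are 0.06024, 0.56627, 0.04819, 0.0241, 0.06627, 0.05422, 0.03012, 0.07229, 0.07831 (working shown to 5 dp, full precision carried).
D = 0.06024² + 0.56627² + 0.04819² + 0.0241² + 0.06627² + 0.05422² + 0.03012² + 0.07229² + 0.07831² = 0.00363 + 0.32066 + 0.00232 + 0.00058 + 0.00439 + 0.00294 + 0.00091 + 0.00523 + 0.00613 = 0.34678.
To 3 decimal places, D = 0.347.

0.347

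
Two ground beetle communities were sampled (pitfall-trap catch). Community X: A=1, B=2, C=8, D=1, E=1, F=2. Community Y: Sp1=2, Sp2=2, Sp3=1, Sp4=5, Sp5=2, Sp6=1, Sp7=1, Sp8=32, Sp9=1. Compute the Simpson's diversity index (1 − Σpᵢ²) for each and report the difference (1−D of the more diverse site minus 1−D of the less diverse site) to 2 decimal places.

0.15

Community X: N=15, proportions 0.0667, 0.1333, 0.5333, 0.0667, 0.0667, 0.1333, giving 1−D = 0.6667 (working shown to 4 dp, full precision carried).
Community Y: N=47, proportions 0.0426, 0.0426, 0.0213, 0.1064, 0.0426, 0.0213, 0.0213, 0.6809, 0.0213, giving 1−D = 0.5179.
Difference = |0.6667 − 0.5179| = 0.1488, i.e. 0.15 to 2 decimal places.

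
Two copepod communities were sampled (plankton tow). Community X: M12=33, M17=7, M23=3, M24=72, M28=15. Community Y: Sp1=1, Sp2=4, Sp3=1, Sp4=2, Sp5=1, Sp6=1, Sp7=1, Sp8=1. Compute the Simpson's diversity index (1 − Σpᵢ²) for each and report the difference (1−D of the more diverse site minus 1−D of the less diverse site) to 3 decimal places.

Community X: N=130, proportions 0.25385, 0.05385, 0.02308, 0.55385, 0.11538, giving 1−D = 0.61207 (working shown to 5 dp, full precision carried).
Community Y: N=12, proportions 0.08333, 0.33333, 0.08333, 0.16667, 0.08333, 0.08333, 0.08333, 0.08333, giving 1−D = 0.81944.
Difference = |0.61207 − 0.81944| = 0.20737, i.e. 0.207 to 3 decimal places.

0.207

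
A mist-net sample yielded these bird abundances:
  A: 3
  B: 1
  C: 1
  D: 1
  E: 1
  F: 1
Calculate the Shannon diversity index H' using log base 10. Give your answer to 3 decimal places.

0.724

Total N = 3+1+1+1+1+1 = 8, so the proportions are 0.375, 0.125, 0.125, 0.125, 0.125, 0.125 (working shown to 5 dp, full precision carried).
Each pᵢ log₁₀ pᵢ term: 0.375×(-0.42597)=-0.15974, 0.125×(-0.90309)=-0.11289, 0.125×(-0.90309)=-0.11289, 0.125×(-0.90309)=-0.11289, 0.125×(-0.90309)=-0.11289, 0.125×(-0.90309)=-0.11289.
Sum = -0.72417, so H' = 0.724.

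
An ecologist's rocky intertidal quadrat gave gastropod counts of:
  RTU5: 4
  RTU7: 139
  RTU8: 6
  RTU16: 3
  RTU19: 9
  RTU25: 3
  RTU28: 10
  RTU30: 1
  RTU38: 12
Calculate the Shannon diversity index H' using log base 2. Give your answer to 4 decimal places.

1.5184

Total N = 4+139+6+3+9+3+10+1+12 = 187, so the proportions are 0.02139, 0.743316, 0.032086, 0.016043, 0.048128, 0.016043, 0.053476, 0.005348, 0.064171 (working shown to 6 dp, full precision carried).
Each pᵢ log₂ pᵢ term: 0.02139×(-5.546894)=-0.118650, 0.743316×(-0.427953)=-0.318104, 0.032086×(-4.961932)=-0.159206, 0.016043×(-5.961932)=-0.095646, 0.048128×(-4.376969)=-0.210656, 0.016043×(-5.961932)=-0.095646, 0.053476×(-4.224966)=-0.225934, 0.005348×(-7.546894)=-0.040358, 0.064171×(-3.961932)=-0.254242.
Sum = -1.518443, so H' = 1.5184.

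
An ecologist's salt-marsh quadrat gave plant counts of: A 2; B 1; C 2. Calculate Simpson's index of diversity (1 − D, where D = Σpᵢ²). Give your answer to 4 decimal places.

Total N = 2+1+2 = 5, so the proportions are 0.4, 0.2, 0.4 (working shown to 6 dp, full precision carried).
D = 0.4² + 0.2² + 0.4² = 0.160000 + 0.040000 + 0.160000 = 0.360000.
So 1 − D = 0.640000, i.e. 0.6400 to 4 decimal places.

0.6400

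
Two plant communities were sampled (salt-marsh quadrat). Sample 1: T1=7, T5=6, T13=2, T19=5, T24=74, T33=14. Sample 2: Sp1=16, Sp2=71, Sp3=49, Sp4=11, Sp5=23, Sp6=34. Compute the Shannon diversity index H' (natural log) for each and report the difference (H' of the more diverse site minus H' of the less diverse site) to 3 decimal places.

Sample 1: N=108, proportions 0.06481, 0.05556, 0.01852, 0.0463, 0.68519, 0.12963, giving H' = 1.07794 (working shown to 5 dp, full precision carried).
Sample 2: N=204, proportions 0.07843, 0.34804, 0.2402, 0.05392, 0.11275, 0.16667, giving H' = 1.61175.
Difference = |1.07794 − 1.61175| = 0.53381, i.e. 0.534 to 3 decimal places.

0.534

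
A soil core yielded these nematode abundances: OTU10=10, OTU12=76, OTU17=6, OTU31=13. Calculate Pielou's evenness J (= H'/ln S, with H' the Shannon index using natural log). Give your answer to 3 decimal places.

Total N = 10+76+6+13 = 105, so the proportions are 0.09524, 0.72381, 0.05714, 0.12381 (working shown to 5 dp, full precision carried).
H' = −Σ pᵢ ln pᵢ = −((-0.22394) + (-0.23395) + (-0.16355) + (-0.25864)) = 0.88009.
With S = 4 species, ln S = 1.38629, so J = 0.88009/1.38629 = 0.63485, i.e. 0.635 to 3 decimal places.

0.635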